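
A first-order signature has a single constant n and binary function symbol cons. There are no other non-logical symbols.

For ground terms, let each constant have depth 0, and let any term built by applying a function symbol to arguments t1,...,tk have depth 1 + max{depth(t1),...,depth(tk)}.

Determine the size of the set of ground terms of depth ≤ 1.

2

Let N_k count ground terms of depth at most k. Each non-constant term of depth ≤ k is some function symbol applied to depth-≤(k−1) arguments, giving N_k = 1 + N_{k-1}^2.
N_0 = 1
N_1 = 1 + 1^2 = 2
Explicitly: n, cons(n, n).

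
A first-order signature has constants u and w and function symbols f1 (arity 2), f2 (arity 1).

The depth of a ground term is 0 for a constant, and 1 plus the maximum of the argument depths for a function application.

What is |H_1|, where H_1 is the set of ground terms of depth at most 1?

8

Count level by level. With function symbols f1/2, f2/1, the terms of depth ≤ k are the 2 constants together with each function applied to depth-≤(k−1) tuples, so N_k = 2 + N_{k-1}^2 + N_{k-1}.
N_0 = 2
N_1 = 2 + 2^2 + 2 = 8
Explicitly: u, w, f1(u, u), f1(u, w), f1(w, u), f1(w, w), f2(u), f2(w).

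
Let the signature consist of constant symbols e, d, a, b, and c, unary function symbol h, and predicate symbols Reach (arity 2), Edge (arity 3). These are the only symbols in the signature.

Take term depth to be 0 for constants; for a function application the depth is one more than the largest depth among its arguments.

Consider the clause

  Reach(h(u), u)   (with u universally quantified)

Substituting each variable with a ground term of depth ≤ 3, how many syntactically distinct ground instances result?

20

Ground terms of depth ≤ 3:
  Let N_k = |{terms of depth ≤ k}|. Then N_0 = 5 and N_k = 5 + N_{k-1} for k ≥ 1 (one summand per function symbol, arity giving the exponent).
  N_0 = 5
  N_1 = 5 + 5 = 10
  N_2 = 5 + 10 = 15
  N_3 = 5 + 15 = 20
So there are 20 ground terms available for substitution.
The clause has 1 distinct variable (u), which appears in the body. In the free term algebra distinct substitutions yield syntactically distinct ground instances.
Number of ground instances = 20.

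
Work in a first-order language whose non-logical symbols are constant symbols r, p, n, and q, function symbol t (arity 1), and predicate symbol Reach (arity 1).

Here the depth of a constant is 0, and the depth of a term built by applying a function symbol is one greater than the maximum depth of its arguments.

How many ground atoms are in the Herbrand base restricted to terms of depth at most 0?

4

First count ground terms of depth ≤ 0.
If N_k denotes the number of depth-≤k ground terms, the 4 constants give N_0 = 4, and each function symbol of arity r contributes N_{k-1}^r new terms at level k: N_k = 4 + N_{k-1}.
N_0 = 4
Explicitly: r, p, n, q.
So |H| = 4.
Ground atoms are formed by filling each argument slot of a predicate with a term from H, so an r-ary predicate gives |H|^r atoms:
  Reach: 4
Total ground atoms: 4.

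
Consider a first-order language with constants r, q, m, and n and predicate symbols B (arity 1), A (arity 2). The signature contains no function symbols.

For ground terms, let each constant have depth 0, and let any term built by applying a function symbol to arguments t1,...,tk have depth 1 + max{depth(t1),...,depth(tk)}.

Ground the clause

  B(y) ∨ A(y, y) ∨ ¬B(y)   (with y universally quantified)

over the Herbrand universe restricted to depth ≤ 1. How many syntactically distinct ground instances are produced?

Ground terms of depth ≤ 1:
  With no function symbols every ground term is a constant, so there are exactly 4 ground terms at every depth bound.
  N_0 = 4
  N_1 = 4
  Explicitly: r, q, m, n.
So there are 4 ground terms available for substitution.
The clause has 1 distinct variable (y), which appears in the body. In the free term algebra distinct substitutions yield syntactically distinct ground instances.
Number of ground instances = 4.

4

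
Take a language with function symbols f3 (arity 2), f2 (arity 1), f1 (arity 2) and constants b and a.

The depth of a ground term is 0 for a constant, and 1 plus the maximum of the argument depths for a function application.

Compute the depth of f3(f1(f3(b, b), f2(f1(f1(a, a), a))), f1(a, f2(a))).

depth(f3(b, b)) = 1 + max(0, 0) = 1
depth(f1(a, a)) = 1 + max(0, 0) = 1
depth(f1(f1(a, a), a)) = 1 + max(1, 0) = 2
depth(f2(f1(f1(a, a), a))) = 1 + depth(f1(f1(a, a), a)) = 1 + 2 = 3
depth(f1(f3(b, b), f2(f1(f1(a, a), a)))) = 1 + max(1, 3) = 4
depth(f2(a)) = 1 + depth(a) = 1 + 0 = 1
depth(f1(a, f2(a))) = 1 + max(0, 1) = 2
depth(f3(f1(f3(b, b), f2(f1(f1(a, a), a))), f1(a, f2(a)))) = 1 + max(4, 2) = 5

5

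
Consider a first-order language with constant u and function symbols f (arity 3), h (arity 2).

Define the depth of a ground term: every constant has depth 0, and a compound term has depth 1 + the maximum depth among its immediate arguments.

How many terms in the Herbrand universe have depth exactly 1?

Write N_k for the number of ground terms of depth ≤ k. A term of depth ≤ k is either a constant or a function symbol applied to arguments of depth ≤ k−1, so N_k = 1 + N_{k-1}^3 + N_{k-1}^2.
N_0 = 1
N_1 = 1 + 1^3 + 1^2 = 3
Terms of depth exactly 1: N_1 − N_0 = 3 − 1 = 2.

2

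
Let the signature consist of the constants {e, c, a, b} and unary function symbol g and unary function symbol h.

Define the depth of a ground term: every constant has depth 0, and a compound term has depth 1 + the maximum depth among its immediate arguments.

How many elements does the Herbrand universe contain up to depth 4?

Write N_k for the number of ground terms of depth ≤ k. A term of depth ≤ k is either a constant or a function symbol applied to arguments of depth ≤ k−1, so N_k = 4 + N_{k-1} + N_{k-1}.
N_0 = 4
N_1 = 4 + 4 + 4 = 12
N_2 = 4 + 12 + 12 = 28
N_3 = 4 + 28 + 28 = 60
N_4 = 4 + 60 + 60 = 124

124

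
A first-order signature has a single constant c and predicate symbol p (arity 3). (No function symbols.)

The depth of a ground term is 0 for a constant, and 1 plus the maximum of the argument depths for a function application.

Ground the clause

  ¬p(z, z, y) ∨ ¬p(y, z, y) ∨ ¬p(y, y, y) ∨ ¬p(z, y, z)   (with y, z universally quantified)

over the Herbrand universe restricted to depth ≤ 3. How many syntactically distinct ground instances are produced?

1

Ground terms of depth ≤ 3:
  With no function symbols every ground term is a constant, so there is exactly 1 ground term at every depth bound.
  N_0 = 1
  N_1 = 1
  N_2 = 1
  N_3 = 1
So there is exactly 1 ground term available for substitution.
The clause has 2 distinct variables (y, z), each appearing in the body. In the free term algebra distinct substitutions yield syntactically distinct ground instances.
Number of ground instances = 1^2 = 1.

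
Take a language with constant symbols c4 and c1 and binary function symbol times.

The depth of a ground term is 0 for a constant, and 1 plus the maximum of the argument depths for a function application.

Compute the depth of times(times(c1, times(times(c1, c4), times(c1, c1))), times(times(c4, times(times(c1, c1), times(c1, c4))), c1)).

5

depth(times(c1, c4)) = 1 + max(0, 0) = 1
depth(times(c1, c1)) = 1 + max(0, 0) = 1
depth(times(times(c1, c4), times(c1, c1))) = 1 + max(1, 1) = 2
depth(times(c1, times(times(c1, c4), times(c1, c1)))) = 1 + max(0, 2) = 3
depth(times(times(c1, c1), times(c1, c4))) = 1 + max(1, 1) = 2
depth(times(c4, times(times(c1, c1), times(c1, c4)))) = 1 + max(0, 2) = 3
depth(times(times(c4, times(times(c1, c1), times(c1, c4))), c1)) = 1 + max(3, 0) = 4
depth(times(times(c1, times(times(c1, c4), times(c1, c1))), times(times(c4, times(times(c1, c1), times(c1, c4))), c1))) = 1 + max(3, 4) = 5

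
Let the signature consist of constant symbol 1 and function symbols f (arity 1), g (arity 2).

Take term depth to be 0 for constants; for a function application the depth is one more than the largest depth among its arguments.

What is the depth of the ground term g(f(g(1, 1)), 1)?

3

depth(g(1, 1)) = 1 + max(0, 0) = 1
depth(f(g(1, 1))) = 1 + depth(g(1, 1)) = 1 + 1 = 2
depth(g(f(g(1, 1)), 1)) = 1 + max(2, 0) = 3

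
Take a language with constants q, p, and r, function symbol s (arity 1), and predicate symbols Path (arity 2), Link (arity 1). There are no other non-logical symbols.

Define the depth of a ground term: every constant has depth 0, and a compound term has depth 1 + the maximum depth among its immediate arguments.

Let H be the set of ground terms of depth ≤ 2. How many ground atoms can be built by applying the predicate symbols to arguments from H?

90

First count ground terms of depth ≤ 2.
Let N_k count ground terms of depth at most k. Each non-constant term of depth ≤ k is some function symbol applied to depth-≤(k−1) arguments, giving N_k = 3 + N_{k-1}.
N_0 = 3
N_1 = 3 + 3 = 6
N_2 = 3 + 6 = 9
Explicitly: q, p, r, s(q), s(p), s(r), s(s(q)), s(s(p)), s(s(r)).
So |H| = 9.
A ground atom is a predicate applied to a tuple of terms from H, so the count is the sum over predicates of |H|^arity:
  Path: 9^2 = 81;  Link: 9
Total ground atoms: 81 + 9 = 90.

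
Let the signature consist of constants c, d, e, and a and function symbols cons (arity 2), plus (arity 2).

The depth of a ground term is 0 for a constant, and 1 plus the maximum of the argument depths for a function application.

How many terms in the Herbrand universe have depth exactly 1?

32

If N_k denotes the number of depth-≤k ground terms, the 4 constants give N_0 = 4, and each function symbol of arity r contributes N_{k-1}^r new terms at level k: N_k = 4 + N_{k-1}^2 + N_{k-1}^2.
N_0 = 4
N_1 = 4 + 4^2 + 4^2 = 36
Terms of depth exactly 1: N_1 − N_0 = 36 − 4 = 32.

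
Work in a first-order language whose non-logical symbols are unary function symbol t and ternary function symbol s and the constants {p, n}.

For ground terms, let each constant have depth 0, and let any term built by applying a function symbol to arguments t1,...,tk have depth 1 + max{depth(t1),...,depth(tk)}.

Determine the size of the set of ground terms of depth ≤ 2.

Let N_k = |{terms of depth ≤ k}|. Then N_0 = 2 and N_k = 2 + N_{k-1} + N_{k-1}^3 for k ≥ 1 (one summand per function symbol, arity giving the exponent).
N_0 = 2
N_1 = 2 + 2 + 2^3 = 12
N_2 = 2 + 12 + 12^3 = 1742

1742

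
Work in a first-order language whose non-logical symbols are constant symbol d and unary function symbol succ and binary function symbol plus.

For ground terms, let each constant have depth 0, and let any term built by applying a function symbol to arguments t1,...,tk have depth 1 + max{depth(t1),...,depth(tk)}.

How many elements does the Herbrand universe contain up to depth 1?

3

Let N_k count ground terms of depth at most k. Each non-constant term of depth ≤ k is some function symbol applied to depth-≤(k−1) arguments, giving N_k = 1 + N_{k-1} + N_{k-1}^2.
N_0 = 1
N_1 = 1 + 1 + 1^2 = 3
Explicitly: d, succ(d), plus(d, d).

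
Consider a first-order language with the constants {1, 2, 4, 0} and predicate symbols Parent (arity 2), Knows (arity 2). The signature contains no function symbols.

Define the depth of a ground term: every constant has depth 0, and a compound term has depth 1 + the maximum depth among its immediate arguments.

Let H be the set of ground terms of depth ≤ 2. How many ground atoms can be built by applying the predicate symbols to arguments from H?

32

First count ground terms of depth ≤ 2.
With no function symbols every ground term is a constant, so there are exactly 4 ground terms at every depth bound.
N_0 = 4
N_1 = 4
N_2 = 4
Explicitly: 1, 2, 4, 0.
So |H| = 4.
A ground atom is a predicate applied to a tuple of terms from H, so the count is the sum over predicates of |H|^arity:
  Parent: 4^2 = 16;  Knows: 4^2 = 16
Total ground atoms: 16 + 16 = 32.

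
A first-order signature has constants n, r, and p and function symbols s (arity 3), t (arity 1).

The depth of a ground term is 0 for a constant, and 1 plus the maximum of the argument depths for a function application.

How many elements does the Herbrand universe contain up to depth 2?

35973

Write N_k for the number of ground terms of depth ≤ k. A term of depth ≤ k is either a constant or a function symbol applied to arguments of depth ≤ k−1, so N_k = 3 + N_{k-1}^3 + N_{k-1}.
N_0 = 3
N_1 = 3 + 3^3 + 3 = 33
N_2 = 3 + 33^3 + 33 = 35973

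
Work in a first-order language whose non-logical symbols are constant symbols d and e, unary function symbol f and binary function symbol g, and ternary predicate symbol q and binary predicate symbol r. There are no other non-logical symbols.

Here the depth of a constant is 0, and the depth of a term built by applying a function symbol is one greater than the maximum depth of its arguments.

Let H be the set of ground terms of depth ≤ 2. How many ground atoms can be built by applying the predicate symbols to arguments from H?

First count ground terms of depth ≤ 2.
Let N_k count ground terms of depth at most k. Each non-constant term of depth ≤ k is some function symbol applied to depth-≤(k−1) arguments, giving N_k = 2 + N_{k-1} + N_{k-1}^2.
N_0 = 2
N_1 = 2 + 2 + 2^2 = 8
N_2 = 2 + 8 + 8^2 = 74
So |H| = 74.
For each predicate symbol, the number of ground atoms is |H| raised to its arity; summing:
  q: 74^3 = 405224;  r: 74^2 = 5476
Total ground atoms: 405224 + 5476 = 410700.

410700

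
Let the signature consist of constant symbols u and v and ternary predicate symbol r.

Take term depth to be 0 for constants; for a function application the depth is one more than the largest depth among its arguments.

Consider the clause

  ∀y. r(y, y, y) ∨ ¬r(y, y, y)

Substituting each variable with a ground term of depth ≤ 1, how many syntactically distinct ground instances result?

Ground terms of depth ≤ 1:
  With no function symbols every ground term is a constant, so there are exactly 2 ground terms at every depth bound.
  N_0 = 2
  N_1 = 2
  Explicitly: u, v.
So there are 2 ground terms available for substitution.
The variable y ranges independently over the available ground terms, and distinct assignments produce distinct instances.
Number of ground instances = 2.

2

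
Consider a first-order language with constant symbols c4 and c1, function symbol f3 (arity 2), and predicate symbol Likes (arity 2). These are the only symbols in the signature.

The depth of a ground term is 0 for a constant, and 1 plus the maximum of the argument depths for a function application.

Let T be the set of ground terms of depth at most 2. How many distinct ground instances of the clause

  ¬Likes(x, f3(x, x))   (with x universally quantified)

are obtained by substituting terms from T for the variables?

38

Ground terms of depth ≤ 2:
  Let N_k = |{terms of depth ≤ k}|. Then N_0 = 2 and N_k = 2 + N_{k-1}^2 for k ≥ 1 (one summand per function symbol, arity giving the exponent).
  N_0 = 2
  N_1 = 2 + 2^2 = 6
  N_2 = 2 + 6^2 = 38
So there are 38 ground terms available for substitution.
The body mentions the single quantified variable x; since ground terms form a free algebra, no two substitutions collapse to the same formula.
Number of ground instances = 38.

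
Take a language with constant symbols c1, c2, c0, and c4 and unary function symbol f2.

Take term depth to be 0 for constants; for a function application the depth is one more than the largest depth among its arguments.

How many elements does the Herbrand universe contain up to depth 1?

Let N_k count ground terms of depth at most k. Each non-constant term of depth ≤ k is some function symbol applied to depth-≤(k−1) arguments, giving N_k = 4 + N_{k-1}.
N_0 = 4
N_1 = 4 + 4 = 8
Explicitly: c1, c2, c0, c4, f2(c1), f2(c2), f2(c0), f2(c4).

8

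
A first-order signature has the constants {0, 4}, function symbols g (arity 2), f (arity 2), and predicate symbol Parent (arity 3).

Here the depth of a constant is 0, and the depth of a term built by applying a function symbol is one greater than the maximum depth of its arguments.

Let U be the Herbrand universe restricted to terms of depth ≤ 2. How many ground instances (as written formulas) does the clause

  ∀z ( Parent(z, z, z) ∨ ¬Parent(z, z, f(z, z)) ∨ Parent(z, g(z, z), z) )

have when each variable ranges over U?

Ground terms of depth ≤ 2:
  Count level by level. With function symbols g/2, f/2, the terms of depth ≤ k are the 2 constants together with each function applied to depth-≤(k−1) tuples, so N_k = 2 + N_{k-1}^2 + N_{k-1}^2.
  N_0 = 2
  N_1 = 2 + 2^2 + 2^2 = 10
  N_2 = 2 + 10^2 + 10^2 = 202
So there are 202 ground terms available for substitution.
There is 1 variable to instantiate (z),  occurring in at least one literal, so different choices give different ground instances.
Number of ground instances = 202.

202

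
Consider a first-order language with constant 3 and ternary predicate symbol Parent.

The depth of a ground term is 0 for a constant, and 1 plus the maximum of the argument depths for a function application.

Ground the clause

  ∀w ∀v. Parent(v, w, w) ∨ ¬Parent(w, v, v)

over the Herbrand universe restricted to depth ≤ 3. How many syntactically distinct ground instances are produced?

Ground terms of depth ≤ 3:
  With no function symbols every ground term is a constant, so there is exactly 1 ground term at every depth bound.
  N_0 = 1
  N_1 = 1
  N_2 = 1
  N_3 = 1
  Explicitly: 3.
So there is exactly 1 ground term available for substitution.
The clause has 2 distinct variables (w, v), each appearing in the body. In the free term algebra distinct substitutions yield syntactically distinct ground instances.
Number of ground instances = 1^2 = 1.

1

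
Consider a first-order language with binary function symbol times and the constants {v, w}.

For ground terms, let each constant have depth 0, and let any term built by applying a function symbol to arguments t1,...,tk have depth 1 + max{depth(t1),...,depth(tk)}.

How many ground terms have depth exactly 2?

32

Let N_k = |{terms of depth ≤ k}|. Then N_0 = 2 and N_k = 2 + N_{k-1}^2 for k ≥ 1 (one summand per function symbol, arity giving the exponent).
N_0 = 2
N_1 = 2 + 2^2 = 6
N_2 = 2 + 6^2 = 38
Terms of depth exactly 2: N_2 − N_1 = 38 − 6 = 32.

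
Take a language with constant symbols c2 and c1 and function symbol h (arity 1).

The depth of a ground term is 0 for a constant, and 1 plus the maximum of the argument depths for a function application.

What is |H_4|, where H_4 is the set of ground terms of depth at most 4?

10

Count level by level. With function symbols h/1, the terms of depth ≤ k are the 2 constants together with each function applied to depth-≤(k−1) tuples, so N_k = 2 + N_{k-1}.
N_0 = 2
N_1 = 2 + 2 = 4
N_2 = 2 + 4 = 6
N_3 = 2 + 6 = 8
N_4 = 2 + 8 = 10
Explicitly: c2, c1, h(c2), h(c1), h(h(c2)), h(h(c1)), h(h(h(c2))), h(h(h(c1))), h(h(h(h(c2)))), h(h(h(h(c1)))).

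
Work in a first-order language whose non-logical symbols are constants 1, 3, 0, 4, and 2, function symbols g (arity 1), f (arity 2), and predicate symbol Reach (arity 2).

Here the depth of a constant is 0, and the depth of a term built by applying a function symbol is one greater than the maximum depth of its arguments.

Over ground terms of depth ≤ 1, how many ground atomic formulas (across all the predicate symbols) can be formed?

First count ground terms of depth ≤ 1.
Write N_k for the number of ground terms of depth ≤ k. A term of depth ≤ k is either a constant or a function symbol applied to arguments of depth ≤ k−1, so N_k = 5 + N_{k-1} + N_{k-1}^2.
N_0 = 5
N_1 = 5 + 5 + 5^2 = 35
So |H| = 35.
Ground atoms are formed by filling each argument slot of a predicate with a term from H, so an r-ary predicate gives |H|^r atoms:
  Reach: 35^2 = 1225
Total ground atoms: 1225.

1225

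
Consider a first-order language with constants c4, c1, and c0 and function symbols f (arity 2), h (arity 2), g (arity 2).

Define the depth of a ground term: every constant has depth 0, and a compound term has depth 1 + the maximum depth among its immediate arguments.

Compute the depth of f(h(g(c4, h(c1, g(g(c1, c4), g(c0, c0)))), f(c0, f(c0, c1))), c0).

6

depth(g(c1, c4)) = 1 + max(0, 0) = 1
depth(g(c0, c0)) = 1 + max(0, 0) = 1
depth(g(g(c1, c4), g(c0, c0))) = 1 + max(1, 1) = 2
depth(h(c1, g(g(c1, c4), g(c0, c0)))) = 1 + max(0, 2) = 3
depth(g(c4, h(c1, g(g(c1, c4), g(c0, c0))))) = 1 + max(0, 3) = 4
depth(f(c0, c1)) = 1 + max(0, 0) = 1
depth(f(c0, f(c0, c1))) = 1 + max(0, 1) = 2
depth(h(g(c4, h(c1, g(g(c1, c4), g(c0, c0)))), f(c0, f(c0, c1)))) = 1 + max(4, 2) = 5
depth(f(h(g(c4, h(c1, g(g(c1, c4), g(c0, c0)))), f(c0, f(c0, c1))), c0)) = 1 + max(5, 0) = 6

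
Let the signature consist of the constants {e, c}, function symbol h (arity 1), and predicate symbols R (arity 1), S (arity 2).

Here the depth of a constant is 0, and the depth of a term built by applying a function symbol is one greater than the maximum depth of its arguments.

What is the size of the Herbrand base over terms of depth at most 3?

First count ground terms of depth ≤ 3.
Write N_k for the number of ground terms of depth ≤ k. A term of depth ≤ k is either a constant or a function symbol applied to arguments of depth ≤ k−1, so N_k = 2 + N_{k-1}.
N_0 = 2
N_1 = 2 + 2 = 4
N_2 = 2 + 4 = 6
N_3 = 2 + 6 = 8
Explicitly: e, c, h(e), h(c), h(h(e)), h(h(c)), h(h(h(e))), h(h(h(c))).
So |H| = 8.
For each predicate symbol, the number of ground atoms is |H| raised to its arity; summing:
  R: 8;  S: 8^2 = 64
Total ground atoms: 8 + 64 = 72.

72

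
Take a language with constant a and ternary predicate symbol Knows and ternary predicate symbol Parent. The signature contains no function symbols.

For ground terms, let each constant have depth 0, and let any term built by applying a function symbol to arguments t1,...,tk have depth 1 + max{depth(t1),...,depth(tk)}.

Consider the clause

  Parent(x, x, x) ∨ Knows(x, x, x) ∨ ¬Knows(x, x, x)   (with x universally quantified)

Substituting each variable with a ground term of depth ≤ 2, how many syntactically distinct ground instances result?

Ground terms of depth ≤ 2:
  With no function symbols every ground term is a constant, so there is exactly 1 ground term at every depth bound.
  N_0 = 1
  N_1 = 1
  N_2 = 1
  Explicitly: a.
So there is exactly 1 ground term available for substitution.
There is 1 variable to instantiate (x),  occurring in at least one literal, so different choices give different ground instances.
Number of ground instances = 1.

1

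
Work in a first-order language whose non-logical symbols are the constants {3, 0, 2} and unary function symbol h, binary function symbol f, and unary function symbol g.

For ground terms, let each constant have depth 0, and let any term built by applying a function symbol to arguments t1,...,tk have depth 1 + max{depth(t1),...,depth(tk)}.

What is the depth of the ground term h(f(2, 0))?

depth(f(2, 0)) = 1 + max(0, 0) = 1
depth(h(f(2, 0))) = 1 + depth(f(2, 0)) = 1 + 1 = 2

2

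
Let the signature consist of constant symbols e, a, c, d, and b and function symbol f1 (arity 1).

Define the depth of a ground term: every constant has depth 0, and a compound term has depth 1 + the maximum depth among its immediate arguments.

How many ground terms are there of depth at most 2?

15

Count level by level. With function symbols f1/1, the terms of depth ≤ k are the 5 constants together with each function applied to depth-≤(k−1) tuples, so N_k = 5 + N_{k-1}.
N_0 = 5
N_1 = 5 + 5 = 10
N_2 = 5 + 10 = 15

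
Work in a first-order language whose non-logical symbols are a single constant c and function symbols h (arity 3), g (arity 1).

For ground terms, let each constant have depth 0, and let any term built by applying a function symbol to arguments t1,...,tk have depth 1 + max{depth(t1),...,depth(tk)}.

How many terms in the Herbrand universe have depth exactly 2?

28

Write N_k for the number of ground terms of depth ≤ k. A term of depth ≤ k is either a constant or a function symbol applied to arguments of depth ≤ k−1, so N_k = 1 + N_{k-1}^3 + N_{k-1}.
N_0 = 1
N_1 = 1 + 1^3 + 1 = 3
N_2 = 1 + 3^3 + 3 = 31
Terms of depth exactly 2: N_2 − N_1 = 31 − 3 = 28.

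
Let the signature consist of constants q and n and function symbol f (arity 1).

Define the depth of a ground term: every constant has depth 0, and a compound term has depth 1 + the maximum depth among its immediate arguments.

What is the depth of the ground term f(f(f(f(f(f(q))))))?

6

depth(f(q)) = 1 + depth(q) = 1 + 0 = 1
depth(f(f(q))) = 1 + depth(f(q)) = 1 + 1 = 2
depth(f(f(f(q)))) = 1 + depth(f(f(q))) = 1 + 2 = 3
depth(f(f(f(f(q))))) = 1 + depth(f(f(f(q)))) = 1 + 3 = 4
depth(f(f(f(f(f(q)))))) = 1 + depth(f(f(f(f(q))))) = 1 + 4 = 5
depth(f(f(f(f(f(f(q))))))) = 1 + depth(f(f(f(f(f(q)))))) = 1 + 5 = 6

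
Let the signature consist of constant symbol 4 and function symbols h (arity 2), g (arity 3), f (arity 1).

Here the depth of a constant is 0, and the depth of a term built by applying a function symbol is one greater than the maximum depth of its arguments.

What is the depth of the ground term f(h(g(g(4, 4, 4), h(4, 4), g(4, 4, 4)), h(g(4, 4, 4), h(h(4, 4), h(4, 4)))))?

depth(g(4, 4, 4)) = 1 + max(0, 0, 0) = 1
depth(h(4, 4)) = 1 + max(0, 0) = 1
depth(g(g(4, 4, 4), h(4, 4), g(4, 4, 4))) = 1 + max(1, 1, 1) = 2
depth(h(h(4, 4), h(4, 4))) = 1 + max(1, 1) = 2
depth(h(g(4, 4, 4), h(h(4, 4), h(4, 4)))) = 1 + max(1, 2) = 3
depth(h(g(g(4, 4, 4), h(4, 4), g(4, 4, 4)), h(g(4, 4, 4), h(h(4, 4), h(4, 4))))) = 1 + max(2, 3) = 4
depth(f(h(g(g(4, 4, 4), h(4, 4), g(4, 4, 4)), h(g(4, 4, 4), h(h(4, 4), h(4, 4)))))) = 1 + depth(h(g(g(4, 4, 4), h(4, 4), g(4, 4, 4)), h(g(4, 4, 4), h(h(4, 4), h(4, 4))))) = 1 + 4 = 5

5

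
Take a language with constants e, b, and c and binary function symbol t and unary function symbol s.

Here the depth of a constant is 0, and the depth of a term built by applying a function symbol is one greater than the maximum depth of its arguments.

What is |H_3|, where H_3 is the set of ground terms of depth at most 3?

Let N_k count ground terms of depth at most k. Each non-constant term of depth ≤ k is some function symbol applied to depth-≤(k−1) arguments, giving N_k = 3 + N_{k-1}^2 + N_{k-1}.
N_0 = 3
N_1 = 3 + 3^2 + 3 = 15
N_2 = 3 + 15^2 + 15 = 243
N_3 = 3 + 243^2 + 243 = 59295

59295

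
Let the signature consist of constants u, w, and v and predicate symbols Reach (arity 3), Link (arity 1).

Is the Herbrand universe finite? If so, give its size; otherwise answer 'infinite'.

3

There are no function symbols, so every ground term is one of the 3 constants.
The Herbrand universe is {u, w, v}, which is finite with 3 elements.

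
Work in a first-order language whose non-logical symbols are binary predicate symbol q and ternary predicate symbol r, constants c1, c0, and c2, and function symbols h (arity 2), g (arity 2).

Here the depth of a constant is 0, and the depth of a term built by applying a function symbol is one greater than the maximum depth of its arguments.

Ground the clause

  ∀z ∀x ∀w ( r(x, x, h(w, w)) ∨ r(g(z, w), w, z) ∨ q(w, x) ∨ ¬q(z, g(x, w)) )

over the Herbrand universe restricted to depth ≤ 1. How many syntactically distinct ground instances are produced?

Ground terms of depth ≤ 1:
  Let N_k = |{terms of depth ≤ k}|. Then N_0 = 3 and N_k = 3 + N_{k-1}^2 + N_{k-1}^2 for k ≥ 1 (one summand per function symbol, arity giving the exponent).
  N_0 = 3
  N_1 = 3 + 3^2 + 3^2 = 21
So there are 21 ground terms available for substitution.
The clause has 3 distinct variables (z, x, w), each appearing in the body. In the free term algebra distinct substitutions yield syntactically distinct ground instances.
Number of ground instances = 21^3 = 9261.

9261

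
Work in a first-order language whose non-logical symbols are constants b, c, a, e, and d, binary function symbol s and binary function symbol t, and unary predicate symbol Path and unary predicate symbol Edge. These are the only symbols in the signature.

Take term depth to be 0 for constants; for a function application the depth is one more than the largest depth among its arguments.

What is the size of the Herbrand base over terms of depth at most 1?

First count ground terms of depth ≤ 1.
If N_k denotes the number of depth-≤k ground terms, the 5 constants give N_0 = 5, and each function symbol of arity r contributes N_{k-1}^r new terms at level k: N_k = 5 + N_{k-1}^2 + N_{k-1}^2.
N_0 = 5
N_1 = 5 + 5^2 + 5^2 = 55
So |H| = 55.
For each predicate symbol, the number of ground atoms is |H| raised to its arity; summing:
  Path: 55;  Edge: 55
Total ground atoms: 55 + 55 = 110.

110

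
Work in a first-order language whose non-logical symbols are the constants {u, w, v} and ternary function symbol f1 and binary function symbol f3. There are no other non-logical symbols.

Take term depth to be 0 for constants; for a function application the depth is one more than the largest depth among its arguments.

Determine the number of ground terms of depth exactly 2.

Let N_k = |{terms of depth ≤ k}|. Then N_0 = 3 and N_k = 3 + N_{k-1}^3 + N_{k-1}^2 for k ≥ 1 (one summand per function symbol, arity giving the exponent).
N_0 = 3
N_1 = 3 + 3^3 + 3^2 = 39
N_2 = 3 + 39^3 + 39^2 = 60843
Terms of depth exactly 2: N_2 − N_1 = 60843 − 39 = 60804.

60804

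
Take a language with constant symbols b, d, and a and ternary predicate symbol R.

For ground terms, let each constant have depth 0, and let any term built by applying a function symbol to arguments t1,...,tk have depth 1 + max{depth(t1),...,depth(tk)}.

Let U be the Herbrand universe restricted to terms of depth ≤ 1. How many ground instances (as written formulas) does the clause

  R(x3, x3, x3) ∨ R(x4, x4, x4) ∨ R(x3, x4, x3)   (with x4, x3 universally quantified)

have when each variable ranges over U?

9

Ground terms of depth ≤ 1:
  With no function symbols every ground term is a constant, so there are exactly 3 ground terms at every depth bound.
  N_0 = 3
  N_1 = 3
  Explicitly: b, d, a.
So there are 3 ground terms available for substitution.
There are 2 variables to instantiate (x4, x3), each occurring in at least one literal, so different choices give different ground instances.
Number of ground instances = 3^2 = 9.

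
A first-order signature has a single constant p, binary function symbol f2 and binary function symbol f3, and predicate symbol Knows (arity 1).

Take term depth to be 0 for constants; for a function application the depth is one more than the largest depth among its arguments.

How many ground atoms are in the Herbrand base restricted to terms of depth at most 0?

1

First count ground terms of depth ≤ 0.
Let N_k = |{terms of depth ≤ k}|. Then N_0 = 1 and N_k = 1 + N_{k-1}^2 + N_{k-1}^2 for k ≥ 1 (one summand per function symbol, arity giving the exponent).
N_0 = 1
So |H| = 1.
Ground atoms are formed by filling each argument slot of a predicate with a term from H, so an r-ary predicate gives |H|^r atoms:
  Knows: 1
Total ground atoms: 1.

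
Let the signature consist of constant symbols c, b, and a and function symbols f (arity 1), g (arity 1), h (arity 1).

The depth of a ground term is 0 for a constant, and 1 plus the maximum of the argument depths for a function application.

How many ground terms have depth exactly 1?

9

Let N_k count ground terms of depth at most k. Each non-constant term of depth ≤ k is some function symbol applied to depth-≤(k−1) arguments, giving N_k = 3 + N_{k-1} + N_{k-1} + N_{k-1}.
N_0 = 3
N_1 = 3 + 3 + 3 + 3 = 12
Terms of depth exactly 1: N_1 − N_0 = 12 − 3 = 9.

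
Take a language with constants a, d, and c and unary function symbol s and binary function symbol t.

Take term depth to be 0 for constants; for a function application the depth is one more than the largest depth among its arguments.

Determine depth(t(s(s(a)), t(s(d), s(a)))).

depth(s(a)) = 1 + depth(a) = 1 + 0 = 1
depth(s(s(a))) = 1 + depth(s(a)) = 1 + 1 = 2
depth(s(d)) = 1 + depth(d) = 1 + 0 = 1
depth(t(s(d), s(a))) = 1 + max(1, 1) = 2
depth(t(s(s(a)), t(s(d), s(a)))) = 1 + max(2, 2) = 3

3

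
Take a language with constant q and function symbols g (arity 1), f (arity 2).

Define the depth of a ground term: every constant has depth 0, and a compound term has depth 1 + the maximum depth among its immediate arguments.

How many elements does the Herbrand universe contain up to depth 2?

Let N_k = |{terms of depth ≤ k}|. Then N_0 = 1 and N_k = 1 + N_{k-1} + N_{k-1}^2 for k ≥ 1 (one summand per function symbol, arity giving the exponent).
N_0 = 1
N_1 = 1 + 1 + 1^2 = 3
N_2 = 1 + 3 + 3^2 = 13

13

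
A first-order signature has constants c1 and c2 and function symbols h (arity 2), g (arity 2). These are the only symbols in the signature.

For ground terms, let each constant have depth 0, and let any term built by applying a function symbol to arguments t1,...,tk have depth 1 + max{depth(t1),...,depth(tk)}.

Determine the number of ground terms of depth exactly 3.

81408

If N_k denotes the number of depth-≤k ground terms, the 2 constants give N_0 = 2, and each function symbol of arity r contributes N_{k-1}^r new terms at level k: N_k = 2 + N_{k-1}^2 + N_{k-1}^2.
N_0 = 2
N_1 = 2 + 2^2 + 2^2 = 10
N_2 = 2 + 10^2 + 10^2 = 202
N_3 = 2 + 202^2 + 202^2 = 81610
Terms of depth exactly 3: N_3 − N_2 = 81610 − 202 = 81408.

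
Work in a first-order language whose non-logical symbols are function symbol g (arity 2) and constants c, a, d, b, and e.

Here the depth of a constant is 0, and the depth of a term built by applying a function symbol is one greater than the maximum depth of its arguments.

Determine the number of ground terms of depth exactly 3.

818125

Let N_k count ground terms of depth at most k. Each non-constant term of depth ≤ k is some function symbol applied to depth-≤(k−1) arguments, giving N_k = 5 + N_{k-1}^2.
N_0 = 5
N_1 = 5 + 5^2 = 30
N_2 = 5 + 30^2 = 905
N_3 = 5 + 905^2 = 819030
Terms of depth exactly 3: N_3 − N_2 = 819030 − 905 = 818125.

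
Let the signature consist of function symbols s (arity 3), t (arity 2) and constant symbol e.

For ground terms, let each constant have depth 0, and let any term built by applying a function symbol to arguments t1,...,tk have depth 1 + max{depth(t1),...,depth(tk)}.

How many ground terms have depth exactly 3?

51986

Write N_k for the number of ground terms of depth ≤ k. A term of depth ≤ k is either a constant or a function symbol applied to arguments of depth ≤ k−1, so N_k = 1 + N_{k-1}^3 + N_{k-1}^2.
N_0 = 1
N_1 = 1 + 1^3 + 1^2 = 3
N_2 = 1 + 3^3 + 3^2 = 37
N_3 = 1 + 37^3 + 37^2 = 52023
Terms of depth exactly 3: N_3 − N_2 = 52023 − 37 = 51986.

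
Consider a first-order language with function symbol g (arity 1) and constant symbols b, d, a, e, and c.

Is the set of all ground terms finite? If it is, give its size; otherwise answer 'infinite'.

The signature has at least one function symbol (g, arity 1) and at least one constant (b).
Iterating g gives infinitely many distinct ground terms: b, g(b), g(g(b)), ...
So the Herbrand universe is infinite.

infinite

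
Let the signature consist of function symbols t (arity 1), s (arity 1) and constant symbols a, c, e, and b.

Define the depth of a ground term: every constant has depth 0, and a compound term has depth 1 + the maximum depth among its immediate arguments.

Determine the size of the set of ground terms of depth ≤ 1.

12

Let N_k = |{terms of depth ≤ k}|. Then N_0 = 4 and N_k = 4 + N_{k-1} + N_{k-1} for k ≥ 1 (one summand per function symbol, arity giving the exponent).
N_0 = 4
N_1 = 4 + 4 + 4 = 12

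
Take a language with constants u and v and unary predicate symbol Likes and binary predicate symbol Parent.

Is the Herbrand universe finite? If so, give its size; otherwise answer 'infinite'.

There are no function symbols, so every ground term is one of the 2 constants.
The Herbrand universe is {u, v}, which is finite with 2 elements.

2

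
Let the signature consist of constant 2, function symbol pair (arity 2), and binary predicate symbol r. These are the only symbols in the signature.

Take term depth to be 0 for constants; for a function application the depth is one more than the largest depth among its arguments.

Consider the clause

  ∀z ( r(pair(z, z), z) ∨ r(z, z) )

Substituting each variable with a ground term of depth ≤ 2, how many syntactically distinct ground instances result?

Ground terms of depth ≤ 2:
  Write N_k for the number of ground terms of depth ≤ k. A term of depth ≤ k is either a constant or a function symbol applied to arguments of depth ≤ k−1, so N_k = 1 + N_{k-1}^2.
  N_0 = 1
  N_1 = 1 + 1^2 = 2
  N_2 = 1 + 2^2 = 5
So there are 5 ground terms available for substitution.
There is 1 variable to instantiate (z),  occurring in at least one literal, so different choices give different ground instances.
Number of ground instances = 5.

5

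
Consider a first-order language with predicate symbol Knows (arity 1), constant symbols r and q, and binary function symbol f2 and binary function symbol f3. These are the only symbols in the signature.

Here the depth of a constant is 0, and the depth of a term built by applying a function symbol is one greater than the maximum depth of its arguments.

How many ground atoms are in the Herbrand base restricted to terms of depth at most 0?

First count ground terms of depth ≤ 0.
Let N_k count ground terms of depth at most k. Each non-constant term of depth ≤ k is some function symbol applied to depth-≤(k−1) arguments, giving N_k = 2 + N_{k-1}^2 + N_{k-1}^2.
N_0 = 2
Explicitly: r, q.
So |H| = 2.
Ground atoms are formed by filling each argument slot of a predicate with a term from H, so an r-ary predicate gives |H|^r atoms:
  Knows: 2
Total ground atoms: 2.

2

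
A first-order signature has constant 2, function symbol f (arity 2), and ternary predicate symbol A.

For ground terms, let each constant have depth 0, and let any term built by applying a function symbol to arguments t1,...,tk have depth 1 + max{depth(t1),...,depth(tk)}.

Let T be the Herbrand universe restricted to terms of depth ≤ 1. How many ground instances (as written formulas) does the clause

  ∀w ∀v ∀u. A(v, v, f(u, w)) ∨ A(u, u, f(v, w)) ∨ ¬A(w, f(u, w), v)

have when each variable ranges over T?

Ground terms of depth ≤ 1:
  Let N_k = |{terms of depth ≤ k}|. Then N_0 = 1 and N_k = 1 + N_{k-1}^2 for k ≥ 1 (one summand per function symbol, arity giving the exponent).
  N_0 = 1
  N_1 = 1 + 1^2 = 2
  Explicitly: 2, f(2, 2).
So there are 2 ground terms available for substitution.
The clause has 3 distinct variables (w, v, u), each appearing in the body. In the free term algebra distinct substitutions yield syntactically distinct ground instances.
Number of ground instances = 2^3 = 8.

8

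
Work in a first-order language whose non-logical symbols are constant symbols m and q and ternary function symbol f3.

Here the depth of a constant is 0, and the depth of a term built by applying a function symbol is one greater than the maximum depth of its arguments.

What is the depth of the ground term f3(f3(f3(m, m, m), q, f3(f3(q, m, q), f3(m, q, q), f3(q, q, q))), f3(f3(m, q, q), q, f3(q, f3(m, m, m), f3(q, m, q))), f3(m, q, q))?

depth(f3(m, m, m)) = 1 + max(0, 0, 0) = 1
depth(f3(q, m, q)) = 1 + max(0, 0, 0) = 1
depth(f3(m, q, q)) = 1 + max(0, 0, 0) = 1
depth(f3(q, q, q)) = 1 + max(0, 0, 0) = 1
depth(f3(f3(q, m, q), f3(m, q, q), f3(q, q, q))) = 1 + max(1, 1, 1) = 2
depth(f3(f3(m, m, m), q, f3(f3(q, m, q), f3(m, q, q), f3(q, q, q)))) = 1 + max(1, 0, 2) = 3
depth(f3(q, f3(m, m, m), f3(q, m, q))) = 1 + max(0, 1, 1) = 2
depth(f3(f3(m, q, q), q, f3(q, f3(m, m, m), f3(q, m, q)))) = 1 + max(1, 0, 2) = 3
depth(f3(f3(f3(m, m, m), q, f3(f3(q, m, q), f3(m, q, q), f3(q, q, q))), f3(f3(m, q, q), q, f3(q, f3(m, m, m), f3(q, m, q))), f3(m, q, q))) = 1 + max(3, 3, 1) = 4

4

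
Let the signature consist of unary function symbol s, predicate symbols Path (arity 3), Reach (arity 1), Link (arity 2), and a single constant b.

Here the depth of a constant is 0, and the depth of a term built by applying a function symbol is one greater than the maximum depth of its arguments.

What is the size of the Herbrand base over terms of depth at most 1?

First count ground terms of depth ≤ 1.
Let N_k = |{terms of depth ≤ k}|. Then N_0 = 1 and N_k = 1 + N_{k-1} for k ≥ 1 (one summand per function symbol, arity giving the exponent).
N_0 = 1
N_1 = 1 + 1 = 2
Explicitly: b, s(b).
So |H| = 2.
Each predicate of arity r yields |H|^r ground atoms (one per choice of an r-tuple from H):
  Path: 2^3 = 8;  Reach: 2;  Link: 2^2 = 4
Total ground atoms: 8 + 2 + 4 = 14.

14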